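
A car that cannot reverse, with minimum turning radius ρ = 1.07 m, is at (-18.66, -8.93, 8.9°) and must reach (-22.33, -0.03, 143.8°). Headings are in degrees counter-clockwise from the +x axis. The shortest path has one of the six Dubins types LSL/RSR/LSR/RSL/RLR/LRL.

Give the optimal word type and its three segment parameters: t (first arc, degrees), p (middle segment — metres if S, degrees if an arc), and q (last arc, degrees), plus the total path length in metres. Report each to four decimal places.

LSL: t = 111.7534°, p = 8.1131 m, q = 23.1466°, L = 10.6324 m

Let ψ = atan2(Δy, Δx) = atan2(8.90, -3.67) = 112.4093° be the start→goal bearing.
Normalize: d = |goal − start| / ρ = 9.626988/1.07 = 8.997185, α = (θ_start − ψ) mod 360° = 256.4907° = 4.476608 rad, β = (θ_goal − ψ) mod 360° = 31.3907° = 0.547872 rad.
Common terms: sin α = -0.972332, cos α = -0.233603, sin β = 0.520872, cos β = 0.853635, cos(α−β) = -0.705872, d² = 80.949341. Work in radians in the unit-radius frame; every candidate has L = ρ·(t + p + q).
LSL: p² = 2 + d² − 2cos(α−β) + 2d(sin α − sin β) = 57.491824; p = √p² = 7.582336; φ = atan2(cos β − cos α, d + sin α − sin β) = 0.143887 rad; t = (φ − α) mod 2π = 1.950464 rad, q = (β − φ) mod 2π = 0.403985 rad → L = 1.07·(1.950464 + 7.582336 + 0.403985) = 1.07·9.936785 = 10.632360 m
RSR: p² = 2 + d² − 2cos(α−β) + 2d(sin β − sin α) = 111.230343; p = √p² = 10.546580; φ = atan2(cos α − cos β, d − sin α + sin β) = -0.103273 rad; t = (α − φ) mod 2π = 4.579880 rad, q = (φ − β) mod 2π = 5.632041 rad → L = 1.07·(4.579880 + 10.546580 + 5.632041) = 1.07·20.758501 = 22.211596 m
LSR: p² = d² − 2 + 2cos(α−β) + 2d(sin α + sin β) = 69.413848; p = √p² = 8.331497; φ = atan2(−cos α − cos β, d + sin α + sin β) − atan2(−2, p) = 0.163167 rad; t = (φ − α) mod 2π = 1.969745 rad, q = (φ − β) mod 2π = 5.898481 rad → L = 1.07·(1.969745 + 8.331497 + 5.898481) = 1.07·16.199723 = 17.333704 m
RSL: p² = d² − 2 + 2cos(α−β) − 2d(sin α + sin β) = 85.661347; p = √p² = 9.255342; φ = atan2(cos α + cos β, d − sin α − sin β) − atan2(2, p) = -0.147292 rad; t = (α − φ) mod 2π = 4.623900 rad, q = (β − φ) mod 2π = 0.695163 rad → L = 1.07·(4.623900 + 9.255342 + 0.695163) = 1.07·14.574404 = 15.594613 m
RLR: c = (6 − d² + 2cos(α−β) + 2d(sin α − sin β))/8 = -12.903793, |c| > 1 → infeasible
LRL: c = (6 − d² + 2cos(α−β) − 2d(sin α − sin β))/8 = -6.186478, |c| > 1 → infeasible
Shortest: LSL with L = 10.632360 m ≈ 10.6324 m
Convert LSL to answer units (arcs ×180/π): t = 1.950464·180/π = 111.7534°, p = ρ·p = 1.07·7.582336 = 8.1131 m, q = 0.403985·180/π = 23.1466°, L = 10.6324 m.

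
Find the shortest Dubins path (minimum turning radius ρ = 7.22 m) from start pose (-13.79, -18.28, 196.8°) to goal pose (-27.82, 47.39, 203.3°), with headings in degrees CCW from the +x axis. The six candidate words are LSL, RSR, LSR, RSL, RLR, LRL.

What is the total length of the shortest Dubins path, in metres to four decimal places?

80.1391 m

Let ψ = atan2(Δy, Δx) = atan2(65.67, -14.03) = 102.0596° be the start→goal bearing.
Normalize: d = |goal − start| / ρ = 67.151990/7.22 = 9.300830, α = (θ_start − ψ) mod 360° = 94.7404° = 1.653532 rad, β = (θ_goal − ψ) mod 360° = 101.2404° = 1.766978 rad.
Common terms: sin α = 0.996579, cos α = -0.082641, sin β = 0.980818, cos β = -0.194926, cos(α−β) = 0.993572, d² = 86.505433. Work in radians in the unit-radius frame; every candidate has L = ρ·(t + p + q).
LSL: p² = 2 + d² − 2cos(α−β) + 2d(sin α − sin β) = 86.811477; p = √p² = 9.317268; φ = atan2(cos β − cos α, d + sin α − sin β) = -0.012052 rad; t = (φ − α) mod 2π = 4.617602 rad, q = (β − φ) mod 2π = 1.779030 rad → L = 7.22·(4.617602 + 9.317268 + 1.779030) = 7.22·15.713899 = 113.454354 m
RSR: p² = 2 + d² − 2cos(α−β) + 2d(sin β − sin α) = 86.225101; p = √p² = 9.285747; φ = atan2(cos α − cos β, d − sin α + sin β) = 0.012092 rad; t = (α − φ) mod 2π = 1.641439 rad, q = (φ − β) mod 2π = 4.528299 rad → L = 7.22·(1.641439 + 9.285747 + 4.528299) = 7.22·15.455486 = 111.588610 m
LSR: p² = d² − 2 + 2cos(α−β) + 2d(sin α + sin β) = 123.275448; p = √p² = 11.102948; φ = atan2(−cos α − cos β, d + sin α + sin β) − atan2(−2, p) = 0.202827 rad; t = (φ − α) mod 2π = 4.832480 rad, q = (φ − β) mod 2π = 4.719034 rad → L = 7.22·(4.832480 + 11.102948 + 4.719034) = 7.22·20.654462 = 149.125217 m
RSL: p² = d² − 2 + 2cos(α−β) − 2d(sin α + sin β) = 49.709705; p = √p² = 7.050511; φ = atan2(cos α + cos β, d − sin α − sin β) − atan2(2, p) = -0.314289 rad; t = (α − φ) mod 2π = 1.967821 rad, q = (β − φ) mod 2π = 2.081268 rad → L = 7.22·(1.967821 + 7.050511 + 2.081268) = 7.22·11.099600 = 80.139112 m
RLR: c = (6 − d² + 2cos(α−β) + 2d(sin α − sin β))/8 = -9.778138, |c| > 1 → infeasible
LRL: c = (6 − d² + 2cos(α−β) − 2d(sin α − sin β))/8 = -9.851435, |c| > 1 → infeasible
Shortest: RSL with L = 80.139112 m ≈ 80.1391 m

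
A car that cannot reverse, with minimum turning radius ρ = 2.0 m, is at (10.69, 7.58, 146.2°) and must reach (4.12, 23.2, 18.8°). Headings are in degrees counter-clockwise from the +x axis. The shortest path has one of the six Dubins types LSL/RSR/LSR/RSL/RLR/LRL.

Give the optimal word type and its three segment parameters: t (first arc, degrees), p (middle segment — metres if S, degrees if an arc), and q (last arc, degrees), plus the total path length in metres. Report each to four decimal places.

RSR: t = 25.9425°, p = 13.9675 m, q = 101.4575°, L = 18.4146 m

Let ψ = atan2(Δy, Δx) = atan2(15.62, -6.57) = 112.8123° be the start→goal bearing.
Normalize: d = |goal − start| / ρ = 16.945480/2.0 = 8.472740, α = (θ_start − ψ) mod 360° = 33.3877° = 0.582725 rad, β = (θ_goal − ψ) mod 360° = 265.9877° = 4.642361 rad.
Common terms: sin α = 0.550301, cos α = 0.834966, sin β = -0.997549, cos β = -0.069971, cos(α−β) = -0.607376, d² = 71.787325. Work in radians in the unit-radius frame; every candidate has L = ρ·(t + p + q).
LSL: p² = 2 + d² − 2cos(α−β) + 2d(sin α − sin β) = 101.231139; p = √p² = 10.061369; φ = atan2(cos β − cos α, d + sin α − sin β) = -0.090064 rad; t = (φ − α) mod 2π = 5.610397 rad, q = (β − φ) mod 2π = 4.732424 rad → L = 2.0·(5.610397 + 10.061369 + 4.732424) = 2.0·20.404190 = 40.808380 m
RSR: p² = 2 + d² − 2cos(α−β) + 2d(sin β − sin α) = 48.773014; p = √p² = 6.983768; φ = atan2(cos α − cos β, d − sin α + sin β) = 0.129943 rad; t = (α − φ) mod 2π = 0.452782 rad, q = (φ − β) mod 2π = 1.770767 rad → L = 2.0·(0.452782 + 6.983768 + 1.770767) = 2.0·9.207317 = 18.414635 m
LSR: p² = d² − 2 + 2cos(α−β) + 2d(sin α + sin β) = 60.993741; p = √p² = 7.809849; φ = atan2(−cos α − cos β, d + sin α + sin β) − atan2(−2, p) = 0.155666 rad; t = (φ − α) mod 2π = 5.856126 rad, q = (φ − β) mod 2π = 1.796490 rad → L = 2.0·(5.856126 + 7.809849 + 1.796490) = 2.0·15.462466 = 30.924932 m
RSL: p² = d² − 2 + 2cos(α−β) − 2d(sin α + sin β) = 76.151405; p = √p² = 8.726477; φ = atan2(cos α + cos β, d − sin α − sin β) − atan2(2, p) = -0.139744 rad; t = (α − φ) mod 2π = 0.722469 rad, q = (β − φ) mod 2π = 4.782105 rad → L = 2.0·(0.722469 + 8.726477 + 4.782105) = 2.0·14.231051 = 28.462101 m
RLR: c = (6 − d² + 2cos(α−β) + 2d(sin α − sin β))/8 = -5.096627, |c| > 1 → infeasible
LRL: c = (6 − d² + 2cos(α−β) − 2d(sin α − sin β))/8 = -11.653892, |c| > 1 → infeasible
Shortest: RSR with L = 18.414635 m ≈ 18.4146 m
Convert RSR to answer units (arcs ×180/π): t = 0.452782·180/π = 25.9425°, p = ρ·p = 2.0·6.983768 = 13.9675 m, q = 1.770767·180/π = 101.4575°, L = 18.4146 m.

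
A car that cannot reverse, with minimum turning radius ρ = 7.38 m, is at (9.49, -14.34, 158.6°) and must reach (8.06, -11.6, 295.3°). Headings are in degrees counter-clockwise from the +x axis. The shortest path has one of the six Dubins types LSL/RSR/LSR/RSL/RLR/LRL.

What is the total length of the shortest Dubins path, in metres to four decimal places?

Let ψ = atan2(Δy, Δx) = atan2(2.74, -1.43) = 117.5600° be the start→goal bearing.
Normalize: d = |goal − start| / ρ = 3.090712/7.38 = 0.418796, α = (θ_start − ψ) mod 360° = 41.0400° = 0.716284 rad, β = (θ_goal − ψ) mod 360° = 177.7400° = 3.102149 rad.
Common terms: sin α = 0.656586, cos α = 0.754251, sin β = 0.039433, cos β = -0.999222, cos(α−β) = -0.727773, d² = 0.175390. Work in radians in the unit-radius frame; every candidate has L = ρ·(t + p + q).
LSL: p² = 2 + d² − 2cos(α−β) + 2d(sin α − sin β) = 4.147857; p = √p² = 2.036629; φ = atan2(cos β − cos α, d + sin α − sin β) = -1.037170 rad; t = (φ − α) mod 2π = 4.529731 rad, q = (β − φ) mod 2π = 4.139319 rad → L = 7.38·(4.529731 + 2.036629 + 4.139319) = 7.38·10.705679 = 79.007913 m
RSR: p² = 2 + d² − 2cos(α−β) + 2d(sin β − sin α) = 3.114013; p = √p² = 1.764657; φ = atan2(cos α − cos β, d − sin α + sin β) = 1.683440 rad; t = (α − φ) mod 2π = 5.316029 rad, q = (φ − β) mod 2π = 4.864476 rad → L = 7.38·(5.316029 + 1.764657 + 4.864476) = 7.38·11.945162 = 88.155298 m
LSR: p² = d² − 2 + 2cos(α−β) + 2d(sin α + sin β) = -2.697176 < 0 → infeasible
RSL: p² = d² − 2 + 2cos(α−β) − 2d(sin α + sin β) = -3.863136 < 0 → infeasible
RLR: c = (6 − d² + 2cos(α−β) + 2d(sin α − sin β))/8 = 0.610748; p = 2π − arccos c = 5.369394 rad; φ = atan2(cos α − cos β, d − sin α + sin β) = 1.683440 rad; t = (α − φ + p/2) mod 2π = 1.717541 rad, q = (α − β − t + p) mod 2π = 1.265988 rad → L = 7.38·(1.717541 + 5.369394 + 1.265988) = 7.38·8.352923 = 61.644575 m
LRL: c = (6 − d² + 2cos(α−β) − 2d(sin α − sin β))/8 = 0.481518; p = 2π − arccos c = 5.214775 rad; φ = atan2(cos β − cos α, d + sin α − sin β) = -1.037170 rad; t = (φ − α + p/2) mod 2π = 0.853933 rad, q = (β − α − t + p) mod 2π = 0.463521 rad → L = 7.38·(0.853933 + 5.214775 + 0.463521) = 7.38·6.532229 = 48.207852 m
Shortest: LRL with L = 48.207852 m ≈ 48.2079 m

48.2079 m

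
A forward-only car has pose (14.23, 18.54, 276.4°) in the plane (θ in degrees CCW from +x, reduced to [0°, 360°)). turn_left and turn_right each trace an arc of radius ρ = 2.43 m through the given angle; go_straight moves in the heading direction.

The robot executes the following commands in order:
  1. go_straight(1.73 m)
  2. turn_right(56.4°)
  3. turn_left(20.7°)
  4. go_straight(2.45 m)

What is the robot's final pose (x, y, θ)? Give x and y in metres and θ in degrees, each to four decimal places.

(11.8138, 11.8796, 240.7000°)

set_pose: (x, y, θ) = (14.2300, 18.5400, 276.4000°), ρ = 2.43
go_straight(1.73): x += 1.73·cos θ, y += 1.73·sin θ → (14.4228, 16.8208, 276.4000°)
turn_right(56.4°): centre at ρ to the right, rotate −56.4° → (13.5700, 14.6884, 220.0000°)
turn_left(20.7°): centre at ρ to the left, rotate +20.7° → (13.0128, 14.0161, 240.7000°)
go_straight(2.45): x += 2.45·cos θ, y += 2.45·sin θ → (11.8138, 11.8796, 240.7000°)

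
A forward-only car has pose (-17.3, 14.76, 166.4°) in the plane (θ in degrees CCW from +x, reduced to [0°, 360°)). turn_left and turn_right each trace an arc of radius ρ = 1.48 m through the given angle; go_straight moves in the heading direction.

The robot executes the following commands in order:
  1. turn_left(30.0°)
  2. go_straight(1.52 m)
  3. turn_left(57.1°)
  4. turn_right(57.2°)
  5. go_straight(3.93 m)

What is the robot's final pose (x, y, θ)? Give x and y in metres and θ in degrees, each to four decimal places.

set_pose: (x, y, θ) = (-17.3000, 14.7600, 166.4000°), ρ = 1.48
turn_left(30.0°): centre at ρ to the left, rotate +30.0° → (-18.0659, 14.7413, 196.4000°)
go_straight(1.52): x += 1.52·cos θ, y += 1.52·sin θ → (-19.5240, 14.3121, 196.4000°)
turn_left(57.1°): centre at ρ to the left, rotate +57.1° → (-20.5252, 13.3127, 253.5000°)
turn_right(57.2°): centre at ρ to the right, rotate −57.2° → (-21.5289, 12.3125, 196.3000°)
go_straight(3.93): x += 3.93·cos θ, y += 3.93·sin θ → (-25.3009, 11.2095, 196.3000°)

(-25.3009, 11.2095, 196.3000°)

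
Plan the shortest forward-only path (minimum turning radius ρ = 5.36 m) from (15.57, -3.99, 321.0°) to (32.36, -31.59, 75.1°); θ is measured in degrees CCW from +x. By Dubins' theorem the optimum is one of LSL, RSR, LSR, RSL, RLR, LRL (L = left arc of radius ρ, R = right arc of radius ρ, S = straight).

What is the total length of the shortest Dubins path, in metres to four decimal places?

42.6690 m

Let ψ = atan2(Δy, Δx) = atan2(-27.60, 16.79) = -58.6865° be the start→goal bearing.
Normalize: d = |goal − start| / ρ = 32.305791/5.36 = 6.027200, α = (θ_start − ψ) mod 360° = 19.6865° = 0.343593 rad, β = (θ_goal − ψ) mod 360° = 133.7865° = 2.335014 rad.
Common terms: sin α = 0.336873, cos α = 0.941550, sin β = 0.721924, cos β = -0.691973, cos(α−β) = -0.408330, d² = 36.327136. Work in radians in the unit-radius frame; every candidate has L = ρ·(t + p + q).
LSL: p² = 2 + d² − 2cos(α−β) + 2d(sin α − sin β) = 34.502238; p = √p² = 5.873861; φ = atan2(cos β − cos α, d + sin α − sin β) = -0.281816 rad; t = (φ − α) mod 2π = 5.657776 rad, q = (β − φ) mod 2π = 2.616830 rad → L = 5.36·(5.657776 + 5.873861 + 2.616830) = 5.36·14.148467 = 75.835781 m
RSR: p² = 2 + d² − 2cos(α−β) + 2d(sin β − sin α) = 43.785357; p = √p² = 6.617050; φ = atan2(cos α − cos β, d − sin α + sin β) = 0.249445 rad; t = (α − φ) mod 2π = 0.094149 rad, q = (φ − β) mod 2π = 4.197616 rad → L = 5.36·(0.094149 + 6.617050 + 4.197616) = 5.36·10.908815 = 58.471249 m
LSR: p² = d² − 2 + 2cos(α−β) + 2d(sin α + sin β) = 46.273632; p = √p² = 6.802472; φ = atan2(−cos α − cos β, d + sin α + sin β) − atan2(−2, p) = 0.250746 rad; t = (φ − α) mod 2π = 6.190338 rad, q = (φ − β) mod 2π = 4.198917 rad → L = 5.36·(6.190338 + 6.802472 + 4.198917) = 5.36·17.191728 = 92.147663 m
RSL: p² = d² − 2 + 2cos(α−β) − 2d(sin α + sin β) = 20.747319; p = √p² = 4.554923; φ = atan2(cos α + cos β, d − sin α − sin β) − atan2(2, p) = -0.363550 rad; t = (α − φ) mod 2π = 0.707143 rad, q = (β − φ) mod 2π = 2.698564 rad → L = 5.36·(0.707143 + 4.554923 + 2.698564) = 5.36·7.960629 = 42.668973 m
RLR: c = (6 − d² + 2cos(α−β) + 2d(sin α − sin β))/8 = -4.473170, |c| > 1 → infeasible
LRL: c = (6 − d² + 2cos(α−β) − 2d(sin α − sin β))/8 = -3.312780, |c| > 1 → infeasible
Shortest: RSL with L = 42.668973 m ≈ 42.6690 m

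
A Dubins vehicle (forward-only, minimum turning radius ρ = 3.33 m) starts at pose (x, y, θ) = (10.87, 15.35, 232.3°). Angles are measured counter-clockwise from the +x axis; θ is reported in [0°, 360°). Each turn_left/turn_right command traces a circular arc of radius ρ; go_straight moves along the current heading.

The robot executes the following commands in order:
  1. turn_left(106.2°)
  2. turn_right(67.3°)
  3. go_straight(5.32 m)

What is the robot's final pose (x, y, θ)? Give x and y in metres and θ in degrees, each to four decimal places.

(14.5046, 1.8679, 271.2000°)

set_pose: (x, y, θ) = (10.8700, 15.3500, 232.3000°), ρ = 3.33
turn_left(106.2°): centre at ρ to the left, rotate +106.2° → (12.2843, 10.2153, 338.5000°)
turn_right(67.3°): centre at ρ to the right, rotate −67.3° → (14.3931, 7.1868, 271.2000°)
go_straight(5.32): x += 5.32·cos θ, y += 5.32·sin θ → (14.5046, 1.8679, 271.2000°)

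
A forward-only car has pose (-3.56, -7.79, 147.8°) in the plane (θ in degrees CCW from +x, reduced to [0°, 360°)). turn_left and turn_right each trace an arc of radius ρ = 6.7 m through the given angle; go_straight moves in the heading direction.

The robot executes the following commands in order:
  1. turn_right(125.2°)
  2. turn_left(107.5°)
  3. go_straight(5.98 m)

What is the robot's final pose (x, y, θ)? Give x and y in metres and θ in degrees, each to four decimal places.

(-3.8662, 19.1404, 130.1000°)

set_pose: (x, y, θ) = (-3.5600, -7.7900, 147.8000°), ρ = 6.7
turn_right(125.2°): centre at ρ to the right, rotate −125.2° → (-2.5645, 4.0650, 22.6000°)
turn_left(107.5°): centre at ρ to the left, rotate +107.5° → (-0.0143, 14.5661, 130.1000°)
go_straight(5.98): x += 5.98·cos θ, y += 5.98·sin θ → (-3.8662, 19.1404, 130.1000°)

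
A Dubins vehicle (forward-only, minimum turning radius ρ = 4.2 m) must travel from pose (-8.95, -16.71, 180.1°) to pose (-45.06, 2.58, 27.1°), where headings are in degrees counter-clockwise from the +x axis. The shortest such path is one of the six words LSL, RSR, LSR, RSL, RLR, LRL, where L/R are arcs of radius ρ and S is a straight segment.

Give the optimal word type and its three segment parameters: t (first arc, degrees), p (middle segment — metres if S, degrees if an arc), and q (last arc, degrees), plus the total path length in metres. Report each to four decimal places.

Let ψ = atan2(Δy, Δx) = atan2(19.29, -36.11) = 151.8888° be the start→goal bearing.
Normalize: d = |goal − start| / ρ = 40.939421/4.2 = 9.747481, α = (θ_start − ψ) mod 360° = 28.2112° = 0.492378 rad, β = (θ_goal − ψ) mod 360° = 235.2112° = 4.105210 rad.
Common terms: sin α = 0.472723, cos α = 0.881211, sin β = -0.821261, cos β = -0.570553, cos(α−β) = -0.891007, d² = 95.013390. Work in radians in the unit-radius frame; every candidate has L = ρ·(t + p + q).
LSL: p² = 2 + d² − 2cos(α−β) + 2d(sin α − sin β) = 124.021558; p = √p² = 11.136497; φ = atan2(cos β − cos α, d + sin α − sin β) = -0.130733 rad; t = (φ − α) mod 2π = 5.660074 rad, q = (β − φ) mod 2π = 4.235943 rad → L = 4.2·(5.660074 + 11.136497 + 4.235943) = 4.2·21.032514 = 88.336557 m
RSR: p² = 2 + d² − 2cos(α−β) + 2d(sin β − sin α) = 73.569248; p = √p² = 8.577252; φ = atan2(cos α − cos β, d − sin α + sin β) = 0.170076 rad; t = (α − φ) mod 2π = 0.322302 rad, q = (φ − β) mod 2π = 2.348052 rad → L = 4.2·(0.322302 + 8.577252 + 2.348052) = 4.2·11.247606 = 47.239943 m
LSR: p² = d² − 2 + 2cos(α−β) + 2d(sin α + sin β) = 84.436645; p = √p² = 9.188941; φ = atan2(−cos α − cos β, d + sin α + sin β) − atan2(−2, p) = 0.181270 rad; t = (φ − α) mod 2π = 5.972077 rad, q = (φ − β) mod 2π = 2.359246 rad → L = 4.2·(5.972077 + 9.188941 + 2.359246) = 4.2·17.520265 = 73.585112 m
RSL: p² = d² − 2 + 2cos(α−β) − 2d(sin α + sin β) = 98.026109; p = √p² = 9.900814; φ = atan2(cos α + cos β, d − sin α − sin β) − atan2(2, p) = -0.168561 rad; t = (α − φ) mod 2π = 0.660939 rad, q = (β − φ) mod 2π = 4.273770 rad → L = 4.2·(0.660939 + 9.900814 + 4.273770) = 4.2·14.835522 = 62.309194 m
RLR: c = (6 − d² + 2cos(α−β) + 2d(sin α − sin β))/8 = -8.196156, |c| > 1 → infeasible
LRL: c = (6 − d² + 2cos(α−β) − 2d(sin α − sin β))/8 = -14.502695, |c| > 1 → infeasible
Shortest: RSR with L = 47.239943 m ≈ 47.2399 m
Convert RSR to answer units (arcs ×180/π): t = 0.322302·180/π = 18.4665°, p = ρ·p = 4.2·8.577252 = 36.0245 m, q = 2.348052·180/π = 134.5335°, L = 47.2399 m.

RSR: t = 18.4665°, p = 36.0245 m, q = 134.5335°, L = 47.2399 m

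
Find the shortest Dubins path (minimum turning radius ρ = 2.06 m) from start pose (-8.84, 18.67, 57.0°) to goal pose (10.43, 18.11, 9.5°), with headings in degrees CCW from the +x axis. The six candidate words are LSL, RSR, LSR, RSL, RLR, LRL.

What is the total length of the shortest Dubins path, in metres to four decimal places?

Let ψ = atan2(Δy, Δx) = atan2(-0.56, 19.27) = -1.6646° be the start→goal bearing.
Normalize: d = |goal − start| / ρ = 19.278135/2.06 = 9.358318, α = (θ_start − ψ) mod 360° = 58.6646° = 1.023890 rad, β = (θ_goal − ψ) mod 360° = 11.1646° = 0.194859 rad.
Common terms: sin α = 0.854138, cos α = 0.520047, sin β = 0.193628, cos β = 0.981075, cos(α−β) = 0.675590, d² = 87.578118. Work in radians in the unit-radius frame; every candidate has L = ρ·(t + p + q).
LSL: p² = 2 + d² − 2cos(α−β) + 2d(sin α − sin β) = 100.589454; p = √p² = 10.029429; φ = atan2(cos β − cos α, d + sin α − sin β) = 0.045984 rad; t = (φ − α) mod 2π = 5.305279 rad, q = (β − φ) mod 2π = 0.148875 rad → L = 2.06·(5.305279 + 10.029429 + 0.148875) = 2.06·15.483583 = 31.896182 m
RSR: p² = 2 + d² − 2cos(α−β) + 2d(sin β − sin α) = 75.864420; p = √p² = 8.710018; φ = atan2(cos α − cos β, d − sin α + sin β) = -0.052956 rad; t = (α − φ) mod 2π = 1.076846 rad, q = (φ − β) mod 2π = 6.035371 rad → L = 2.06·(1.076846 + 8.710018 + 6.035371) = 2.06·15.822235 = 32.593804 m
LSR: p² = d² − 2 + 2cos(α−β) + 2d(sin α + sin β) = 106.539946; p = √p² = 10.321819; φ = atan2(−cos α − cos β, d + sin α + sin β) − atan2(−2, p) = 0.048127 rad; t = (φ − α) mod 2π = 5.307422 rad, q = (φ − β) mod 2π = 6.136453 rad → L = 2.06·(5.307422 + 10.321819 + 6.136453) = 2.06·21.765694 = 44.837329 m
RSL: p² = d² − 2 + 2cos(α−β) − 2d(sin α + sin β) = 67.318650; p = √p² = 8.204794; φ = atan2(cos α + cos β, d − sin α − sin β) − atan2(2, p) = -0.060395 rad; t = (α − φ) mod 2π = 1.084286 rad, q = (β − φ) mod 2π = 0.255254 rad → L = 2.06·(1.084286 + 8.204794 + 0.255254) = 2.06·9.544334 = 19.661329 m
RLR: c = (6 − d² + 2cos(α−β) + 2d(sin α − sin β))/8 = -8.483053, |c| > 1 → infeasible
LRL: c = (6 − d² + 2cos(α−β) − 2d(sin α − sin β))/8 = -11.573682, |c| > 1 → infeasible
Shortest: RSL with L = 19.661329 m ≈ 19.6613 m

19.6613 m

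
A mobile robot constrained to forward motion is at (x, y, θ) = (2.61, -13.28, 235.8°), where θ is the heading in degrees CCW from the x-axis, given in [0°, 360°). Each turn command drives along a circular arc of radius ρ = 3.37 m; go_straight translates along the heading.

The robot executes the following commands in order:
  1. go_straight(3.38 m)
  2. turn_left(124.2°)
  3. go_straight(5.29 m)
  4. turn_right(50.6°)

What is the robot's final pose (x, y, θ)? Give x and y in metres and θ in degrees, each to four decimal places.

(11.3915, -22.5707, 309.4000°)

set_pose: (x, y, θ) = (2.6100, -13.2800, 235.8000°), ρ = 3.37
go_straight(3.38): x += 3.38·cos θ, y += 3.38·sin θ → (0.7102, -16.0755, 235.8000°)
turn_left(124.2°): centre at ρ to the left, rotate +124.2° → (3.4974, -21.3398, 360.0000° ≡ 0.0000°)
go_straight(5.29): x += 5.29·cos θ, y += 5.29·sin θ → (8.7874, -21.3398, 0.0000°)
turn_right(50.6°): centre at ρ to the right, rotate −50.6° → (11.3915, -22.5707, -50.6000° ≡ 309.4000°)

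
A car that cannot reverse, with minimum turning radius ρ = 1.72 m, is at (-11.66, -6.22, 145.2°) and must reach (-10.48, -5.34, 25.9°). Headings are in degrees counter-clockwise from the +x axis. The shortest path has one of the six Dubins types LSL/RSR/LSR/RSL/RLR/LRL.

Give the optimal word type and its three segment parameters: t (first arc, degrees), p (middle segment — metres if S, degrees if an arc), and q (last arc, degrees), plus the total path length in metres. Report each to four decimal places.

RLR: t = 11.2477°, p = 321.1837°, q = 69.2360°, L = 12.0579 m

Let ψ = atan2(Δy, Δx) = atan2(0.88, 1.18) = 36.7142° be the start→goal bearing.
Normalize: d = |goal − start| / ρ = 1.472005/1.72 = 0.855817, α = (θ_start − ψ) mod 360° = 108.4858° = 1.893434 rad, β = (θ_goal − ψ) mod 360° = 349.1858° = 6.094442 rad.
Common terms: sin α = 0.948402, cos α = -0.317070, sin β = -0.187625, cos β = 0.982241, cos(α−β) = -0.489382, d² = 0.732423. Work in radians in the unit-radius frame; every candidate has L = ρ·(t + p + q).
LSL: p² = 2 + d² − 2cos(α−β) + 2d(sin α − sin β) = 5.655651; p = √p² = 2.378161; φ = atan2(cos β − cos α, d + sin α − sin β) = 0.578001 rad; t = (φ − α) mod 2π = 4.967752 rad, q = (β − φ) mod 2π = 5.516441 rad → L = 1.72·(4.967752 + 2.378161 + 5.516441) = 1.72·12.862354 = 22.123249 m
RSR: p² = 2 + d² − 2cos(α−β) + 2d(sin β − sin α) = 1.766725; p = √p² = 1.329182; φ = atan2(cos α − cos β, d − sin α + sin β) = -1.783204 rad; t = (α − φ) mod 2π = 3.676638 rad, q = (φ − β) mod 2π = 4.688725 rad → L = 1.72·(3.676638 + 1.329182 + 4.688725) = 1.72·9.694545 = 16.674618 m
LSR: p² = d² − 2 + 2cos(α−β) + 2d(sin α + sin β) = -0.944169 < 0 → infeasible
RSL: p² = d² − 2 + 2cos(α−β) − 2d(sin α + sin β) = -3.548515 < 0 → infeasible
RLR: c = (6 − d² + 2cos(α−β) + 2d(sin α − sin β))/8 = 0.779159; p = 2π − arccos c = 5.605713 rad; φ = atan2(cos α − cos β, d − sin α + sin β) = -1.783204 rad; t = (α − φ + p/2) mod 2π = 0.196309 rad, q = (α − β − t + p) mod 2π = 1.208396 rad → L = 1.72·(0.196309 + 5.605713 + 1.208396) = 1.72·7.010418 = 12.057918 m
LRL: c = (6 − d² + 2cos(α−β) − 2d(sin α − sin β))/8 = 0.293044; p = 2π − arccos c = 5.009798 rad; φ = atan2(cos β − cos α, d + sin α − sin β) = 0.578001 rad; t = (φ − α + p/2) mod 2π = 1.189466 rad, q = (β − α − t + p) mod 2π = 1.738154 rad → L = 1.72·(1.189466 + 5.009798 + 1.738154) = 1.72·7.937418 = 13.652358 m
Shortest: RLR with L = 12.057918 m ≈ 12.0579 m
Convert RLR to answer units (arcs ×180/π): t = 0.196309·180/π = 11.2477°, p = 5.605713·180/π = 321.1837°, q = 1.208396·180/π = 69.2360°, L = 12.0579 m.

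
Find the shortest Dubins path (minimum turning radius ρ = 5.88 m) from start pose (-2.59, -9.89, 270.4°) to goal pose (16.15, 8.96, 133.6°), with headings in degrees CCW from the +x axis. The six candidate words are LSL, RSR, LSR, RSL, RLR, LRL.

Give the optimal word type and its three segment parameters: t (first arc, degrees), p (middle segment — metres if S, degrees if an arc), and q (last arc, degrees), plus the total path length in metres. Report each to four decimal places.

Let ψ = atan2(Δy, Δx) = atan2(18.85, 18.74) = 45.1677° be the start→goal bearing.
Normalize: d = |goal − start| / ρ = 26.580258/5.88 = 4.520452, α = (θ_start − ψ) mod 360° = 225.2323° = 3.931046 rad, β = (θ_goal − ψ) mod 360° = 88.4323° = 1.543435 rad.
Common terms: sin α = -0.709968, cos α = -0.704234, sin β = 0.999626, cos β = 0.027357, cos(α−β) = -0.728969, d² = 20.434486. Work in radians in the unit-radius frame; every candidate has L = ρ·(t + p + q).
LSL: p² = 2 + d² − 2cos(α−β) + 2d(sin α − sin β) = 8.436148; p = √p² = 2.904505; φ = atan2(cos β − cos α, d + sin α − sin β) = 0.254624 rad; t = (φ − α) mod 2π = 2.606763 rad, q = (β − φ) mod 2π = 1.288811 rad → L = 5.88·(2.606763 + 2.904505 + 1.288811) = 5.88·6.800080 = 39.984469 m
RSR: p² = 2 + d² − 2cos(α−β) + 2d(sin β − sin α) = 39.348699; p = √p² = 6.272854; φ = atan2(cos α − cos β, d − sin α + sin β) = -0.116894 rad; t = (α − φ) mod 2π = 4.047940 rad, q = (φ − β) mod 2π = 4.622856 rad → L = 5.88·(4.047940 + 6.272854 + 4.622856) = 5.88·14.943650 = 87.868661 m
LSR: p² = d² − 2 + 2cos(α−β) + 2d(sin α + sin β) = 19.595314; p = √p² = 4.426659; φ = atan2(−cos α − cos β, d + sin α + sin β) − atan2(−2, p) = 0.564158 rad; t = (φ − α) mod 2π = 2.916297 rad, q = (φ − β) mod 2π = 5.303908 rad → L = 5.88·(2.916297 + 4.426659 + 5.303908) = 5.88·12.646865 = 74.363565 m
RSL: p² = d² − 2 + 2cos(α−β) − 2d(sin α + sin β) = 14.357784; p = √p² = 3.789167; φ = atan2(cos α + cos β, d − sin α − sin β) − atan2(2, p) = -0.644299 rad; t = (α − φ) mod 2π = 4.575345 rad, q = (β − φ) mod 2π = 2.187734 rad → L = 5.88·(4.575345 + 3.789167 + 2.187734) = 5.88·10.552246 = 62.047207 m
RLR: c = (6 − d² + 2cos(α−β) + 2d(sin α − sin β))/8 = -3.918587, |c| > 1 → infeasible
LRL: c = (6 − d² + 2cos(α−β) − 2d(sin α − sin β))/8 = -0.054519; p = 2π − arccos c = 4.657843 rad; φ = atan2(cos β − cos α, d + sin α − sin β) = 0.254624 rad; t = (φ − α + p/2) mod 2π = 4.935685 rad, q = (β − α − t + p) mod 2π = 3.617733 rad → L = 5.88·(4.935685 + 4.657843 + 3.617733) = 5.88·13.211262 = 77.682219 m
Shortest: LSL with L = 39.984469 m ≈ 39.9845 m
Convert LSL to answer units (arcs ×180/π): t = 2.606763·180/π = 149.3565°, p = ρ·p = 5.88·2.904505 = 17.0785 m, q = 1.288811·180/π = 73.8435°, L = 39.9845 m.

LSL: t = 149.3565°, p = 17.0785 m, q = 73.8435°, L = 39.9845 m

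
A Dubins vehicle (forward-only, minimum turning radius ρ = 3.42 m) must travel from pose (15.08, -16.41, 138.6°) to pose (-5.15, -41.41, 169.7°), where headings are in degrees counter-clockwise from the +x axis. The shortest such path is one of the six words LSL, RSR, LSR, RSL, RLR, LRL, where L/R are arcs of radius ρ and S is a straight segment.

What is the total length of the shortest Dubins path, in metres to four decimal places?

Let ψ = atan2(Δy, Δx) = atan2(-25.00, -20.23) = -128.9798° be the start→goal bearing.
Normalize: d = |goal − start| / ρ = 32.159803/3.42 = 9.403451, α = (θ_start − ψ) mod 360° = 267.5798° = 4.670148 rad, β = (θ_goal − ψ) mod 360° = 298.6798° = 5.212946 rad.
Common terms: sin α = -0.999108, cos α = -0.042228, sin β = -0.877316, cos β = 0.479914, cos(α−β) = 0.856267, d² = 88.424891. Work in radians in the unit-radius frame; every candidate has L = ρ·(t + p + q).
LSL: p² = 2 + d² − 2cos(α−β) + 2d(sin α − sin β) = 86.421819; p = √p² = 9.296334; φ = atan2(cos β − cos α, d + sin α − sin β) = 0.056196 rad; t = (φ − α) mod 2π = 1.669233 rad, q = (β − φ) mod 2π = 5.156750 rad → L = 3.42·(1.669233 + 9.296334 + 5.156750) = 3.42·16.122316 = 55.138322 m
RSR: p² = 2 + d² − 2cos(α−β) + 2d(sin β − sin α) = 91.002896; p = √p² = 9.539544; φ = atan2(cos α − cos β, d − sin α + sin β) = -0.054762 rad; t = (α − φ) mod 2π = 4.724910 rad, q = (φ − β) mod 2π = 1.015478 rad → L = 3.42·(4.724910 + 9.539544 + 1.015478) = 3.42·15.279932 = 52.257366 m
LSR: p² = d² − 2 + 2cos(α−β) + 2d(sin α + sin β) = 52.847712; p = √p² = 7.269643; φ = atan2(−cos α − cos β, d + sin α + sin β) − atan2(−2, p) = 0.210392 rad; t = (φ − α) mod 2π = 1.823429 rad, q = (φ − β) mod 2π = 1.280631 rad → L = 3.42·(1.823429 + 7.269643 + 1.280631) = 3.42·10.373703 = 35.478064 m
RSL: p² = d² − 2 + 2cos(α−β) − 2d(sin α + sin β) = 123.427139; p = √p² = 11.109777; φ = atan2(cos α + cos β, d − sin α − sin β) − atan2(2, p) = -0.139331 rad; t = (α − φ) mod 2π = 4.809479 rad, q = (β − φ) mod 2π = 5.352277 rad → L = 3.42·(4.809479 + 11.109777 + 5.352277) = 3.42·21.271533 = 72.748641 m
RLR: c = (6 − d² + 2cos(α−β) + 2d(sin α − sin β))/8 = -10.375362, |c| > 1 → infeasible
LRL: c = (6 − d² + 2cos(α−β) − 2d(sin α − sin β))/8 = -9.802727, |c| > 1 → infeasible
Shortest: LSR with L = 35.478064 m ≈ 35.4781 m

35.4781 m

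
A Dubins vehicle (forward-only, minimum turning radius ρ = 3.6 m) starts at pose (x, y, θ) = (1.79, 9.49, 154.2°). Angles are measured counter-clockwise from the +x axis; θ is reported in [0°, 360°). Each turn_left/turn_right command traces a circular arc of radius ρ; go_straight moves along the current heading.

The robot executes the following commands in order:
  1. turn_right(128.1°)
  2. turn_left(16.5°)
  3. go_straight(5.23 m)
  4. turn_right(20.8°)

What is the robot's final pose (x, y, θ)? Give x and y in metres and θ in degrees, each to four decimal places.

set_pose: (x, y, θ) = (1.7900, 9.4900, 154.2000°), ρ = 3.6
turn_right(128.1°): centre at ρ to the right, rotate −128.1° → (1.7731, 15.9640, 26.1000°)
turn_left(16.5°): centre at ρ to the left, rotate +16.5° → (2.6260, 16.5470, 42.6000°)
go_straight(5.23): x += 5.23·cos θ, y += 5.23·sin θ → (6.4758, 20.0871, 42.6000°)
turn_right(20.8°): centre at ρ to the right, rotate −20.8° → (7.5756, 20.7797, 21.8000°)

(7.5756, 20.7797, 21.8000°)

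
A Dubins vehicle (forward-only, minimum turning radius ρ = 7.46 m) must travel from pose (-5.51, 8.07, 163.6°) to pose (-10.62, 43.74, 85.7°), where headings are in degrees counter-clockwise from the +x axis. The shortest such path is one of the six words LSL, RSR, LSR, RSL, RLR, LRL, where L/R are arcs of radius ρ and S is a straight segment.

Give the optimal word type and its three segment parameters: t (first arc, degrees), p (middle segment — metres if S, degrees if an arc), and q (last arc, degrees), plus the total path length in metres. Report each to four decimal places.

RSR: t = 74.0565°, p = 27.9551 m, q = 3.8435°, L = 38.0978 m

Let ψ = atan2(Δy, Δx) = atan2(35.67, -5.11) = 98.1526° be the start→goal bearing.
Normalize: d = |goal − start| / ρ = 36.034164/7.46 = 4.830317, α = (θ_start − ψ) mod 360° = 65.4474° = 1.142273 rad, β = (θ_goal − ψ) mod 360° = 347.5474° = 6.065847 rad.
Common terms: sin α = 0.909580, cos α = 0.415528, sin β = -0.215632, cos β = 0.976475, cos(α−β) = 0.209619, d² = 23.331962. Work in radians in the unit-radius frame; every candidate has L = ρ·(t + p + q).
LSL: p² = 2 + d² − 2cos(α−β) + 2d(sin α − sin β) = 35.782985; p = √p² = 5.981888; φ = atan2(cos β − cos α, d + sin α − sin β) = 0.093912 rad; t = (φ − α) mod 2π = 5.234825 rad, q = (β − φ) mod 2π = 5.971934 rad → L = 7.46·(5.234825 + 5.981888 + 5.971934) = 7.46·17.188647 = 128.227308 m
RSR: p² = 2 + d² − 2cos(α−β) + 2d(sin β − sin α) = 14.042464; p = √p² = 3.747328; φ = atan2(cos α − cos β, d − sin α + sin β) = -0.150257 rad; t = (α − φ) mod 2π = 1.292530 rad, q = (φ − β) mod 2π = 0.067082 rad → L = 7.46·(1.292530 + 3.747328 + 0.067082) = 7.46·5.106939 = 38.097765 m
LSR: p² = d² − 2 + 2cos(α−β) + 2d(sin α + sin β) = 28.455182; p = √p² = 5.334340; φ = atan2(−cos α − cos β, d + sin α + sin β) − atan2(−2, p) = 0.111868 rad; t = (φ − α) mod 2π = 5.252780 rad, q = (φ − β) mod 2π = 0.329206 rad → L = 7.46·(5.252780 + 5.334340 + 0.329206) = 7.46·10.916326 = 81.435793 m
RSL: p² = d² − 2 + 2cos(α−β) − 2d(sin α + sin β) = 15.047216; p = √p² = 3.879074; φ = atan2(cos α + cos β, d − sin α − sin β) − atan2(2, p) = -0.151416 rad; t = (α − φ) mod 2π = 1.293689 rad, q = (β − φ) mod 2π = 6.217263 rad → L = 7.46·(1.293689 + 3.879074 + 6.217263) = 7.46·11.390026 = 84.969597 m
RLR: c = (6 − d² + 2cos(α−β) + 2d(sin α − sin β))/8 = -0.755308; p = 2π − arccos c = 3.856265 rad; φ = atan2(cos α − cos β, d − sin α + sin β) = -0.150257 rad; t = (α − φ + p/2) mod 2π = 3.220662 rad, q = (α − β − t + p) mod 2π = 1.995214 rad → L = 7.46·(3.220662 + 3.856265 + 1.995214) = 7.46·9.072142 = 67.678176 m
LRL: c = (6 − d² + 2cos(α−β) − 2d(sin α − sin β))/8 = -3.472873, |c| > 1 → infeasible
Shortest: RSR with L = 38.097765 m ≈ 38.0978 m
Convert RSR to answer units (arcs ×180/π): t = 1.292530·180/π = 74.0565°, p = ρ·p = 7.46·3.747328 = 27.9551 m, q = 0.067082·180/π = 3.8435°, L = 38.0978 m.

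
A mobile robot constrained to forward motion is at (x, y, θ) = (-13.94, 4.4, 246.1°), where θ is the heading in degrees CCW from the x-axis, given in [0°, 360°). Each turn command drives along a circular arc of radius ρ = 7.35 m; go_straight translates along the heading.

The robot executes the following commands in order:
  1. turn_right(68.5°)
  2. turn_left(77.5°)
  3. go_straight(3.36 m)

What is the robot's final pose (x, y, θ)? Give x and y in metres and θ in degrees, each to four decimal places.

set_pose: (x, y, θ) = (-13.9400, 4.4000, 246.1000°), ρ = 7.35
turn_right(68.5°): centre at ρ to the right, rotate −68.5° → (-20.9676, 0.0342, 177.6000°)
turn_left(77.5°): centre at ρ to the left, rotate +77.5° → (-28.3782, -5.4194, 255.1000°)
go_straight(3.36): x += 3.36·cos θ, y += 3.36·sin θ → (-29.2422, -8.6664, 255.1000°)

(-29.2422, -8.6664, 255.1000°)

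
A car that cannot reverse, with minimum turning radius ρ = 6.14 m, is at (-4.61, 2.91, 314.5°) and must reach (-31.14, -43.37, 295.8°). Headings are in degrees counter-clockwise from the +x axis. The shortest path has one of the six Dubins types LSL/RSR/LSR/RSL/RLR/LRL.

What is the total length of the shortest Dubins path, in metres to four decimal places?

Let ψ = atan2(Δy, Δx) = atan2(-46.28, -26.53) = -119.8235° be the start→goal bearing.
Normalize: d = |goal − start| / ρ = 53.344909/6.14 = 8.688096, α = (θ_start − ψ) mod 360° = 74.3235° = 1.297189 rad, β = (θ_goal − ψ) mod 360° = 55.6235° = 0.970813 rad.
Common terms: sin α = 0.962803, cos α = 0.270206, sin β = 0.825345, cos β = 0.564629, cos(α−β) = 0.947210, d² = 75.483010. Work in radians in the unit-radius frame; every candidate has L = ρ·(t + p + q).
LSL: p² = 2 + d² − 2cos(α−β) + 2d(sin α − sin β) = 77.977079; p = √p² = 8.830463; φ = atan2(cos β − cos α, d + sin α − sin β) = 0.033348 rad; t = (φ − α) mod 2π = 5.019344 rad, q = (β − φ) mod 2π = 0.937465 rad → L = 6.14·(5.019344 + 8.830463 + 0.937465) = 6.14·14.787272 = 90.793849 m
RSR: p² = 2 + d² − 2cos(α−β) + 2d(sin β − sin α) = 73.200100; p = √p² = 8.555706; φ = atan2(cos α − cos β, d − sin α + sin β) = -0.034419 rad; t = (α − φ) mod 2π = 1.331609 rad, q = (φ − β) mod 2π = 5.277953 rad → L = 6.14·(1.331609 + 8.555706 + 5.277953) = 6.14·15.165268 = 93.114743 m
LSR: p² = d² − 2 + 2cos(α−β) + 2d(sin α + sin β) = 106.448626; p = √p² = 10.317394; φ = atan2(−cos α − cos β, d + sin α + sin β) − atan2(−2, p) = 0.111952 rad; t = (φ − α) mod 2π = 5.097948 rad, q = (φ − β) mod 2π = 5.424325 rad → L = 6.14·(5.097948 + 10.317394 + 5.424325) = 6.14·20.839667 = 127.955557 m
RSL: p² = d² − 2 + 2cos(α−β) − 2d(sin α + sin β) = 44.306236; p = √p² = 6.656293; φ = atan2(cos α + cos β, d − sin α − sin β) − atan2(2, p) = -0.171480 rad; t = (α − φ) mod 2π = 1.468669 rad, q = (β − φ) mod 2π = 1.142292 rad → L = 6.14·(1.468669 + 6.656293 + 1.142292) = 6.14·9.267254 = 56.900942 m
RLR: c = (6 − d² + 2cos(α−β) + 2d(sin α − sin β))/8 = -8.150013, |c| > 1 → infeasible
LRL: c = (6 − d² + 2cos(α−β) − 2d(sin α − sin β))/8 = -8.747135, |c| > 1 → infeasible
Shortest: RSL with L = 56.900942 m ≈ 56.9009 m

56.9009 m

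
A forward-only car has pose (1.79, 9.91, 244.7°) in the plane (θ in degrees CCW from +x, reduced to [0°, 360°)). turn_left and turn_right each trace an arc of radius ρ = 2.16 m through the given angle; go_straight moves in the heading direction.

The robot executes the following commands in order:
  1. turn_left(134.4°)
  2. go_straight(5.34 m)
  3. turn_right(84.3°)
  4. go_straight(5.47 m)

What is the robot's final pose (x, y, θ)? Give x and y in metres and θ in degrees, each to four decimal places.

(14.4576, 2.5925, 294.8000°)

set_pose: (x, y, θ) = (1.7900, 9.9100, 244.7000°), ρ = 2.16
turn_left(134.4°): centre at ρ to the left, rotate +134.4° → (4.4496, 6.9458, 379.1000° ≡ 19.1000°)
go_straight(5.34): x += 5.34·cos θ, y += 5.34·sin θ → (9.4956, 8.6932, 19.1000°)
turn_right(84.3°): centre at ρ to the right, rotate −84.3° → (12.1632, 7.5581, -65.2000° ≡ 294.8000°)
go_straight(5.47): x += 5.47·cos θ, y += 5.47·sin θ → (14.4576, 2.5925, 294.8000°)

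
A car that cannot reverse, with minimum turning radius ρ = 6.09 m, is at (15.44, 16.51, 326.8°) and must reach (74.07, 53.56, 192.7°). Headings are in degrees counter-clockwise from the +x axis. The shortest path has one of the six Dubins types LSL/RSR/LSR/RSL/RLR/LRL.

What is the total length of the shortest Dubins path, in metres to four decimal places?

86.3337 m

Let ψ = atan2(Δy, Δx) = atan2(37.05, 58.63) = 32.2900° be the start→goal bearing.
Normalize: d = |goal − start| / ρ = 69.355457/6.09 = 11.388417, α = (θ_start − ψ) mod 360° = 294.5100° = 5.140170 rad, β = (θ_goal − ψ) mod 360° = 160.4100° = 2.799683 rad.
Common terms: sin α = -0.909889, cos α = 0.414852, sin β = 0.335287, cos β = -0.942116, cos(α−β) = -0.695913, d² = 129.696032. Work in radians in the unit-radius frame; every candidate has L = ρ·(t + p + q).
LSL: p² = 2 + d² − 2cos(α−β) + 2d(sin α − sin β) = 104.726701; p = √p² = 10.233606; φ = atan2(cos β − cos α, d + sin α − sin β) = -0.132991 rad; t = (φ − α) mod 2π = 1.010025 rad, q = (β − φ) mod 2π = 2.932674 rad → L = 6.09·(1.010025 + 10.233606 + 2.932674) = 6.09·14.176305 = 86.333699 m
RSR: p² = 2 + d² − 2cos(α−β) + 2d(sin β − sin α) = 161.449014; p = √p² = 12.706259; φ = atan2(cos α − cos β, d − sin α + sin β) = 0.106999 rad; t = (α − φ) mod 2π = 5.033170 rad, q = (φ − β) mod 2π = 3.590502 rad → L = 6.09·(5.033170 + 12.706259 + 3.590502) = 6.09·21.329931 = 129.899278 m
LSR: p² = d² − 2 + 2cos(α−β) + 2d(sin α + sin β) = 113.216595; p = √p² = 10.640329; φ = atan2(−cos α − cos β, d + sin α + sin β) − atan2(−2, p) = 0.234516 rad; t = (φ − α) mod 2π = 1.377532 rad, q = (φ − β) mod 2π = 3.718018 rad → L = 6.09·(1.377532 + 10.640329 + 3.718018) = 6.09·15.735879 = 95.831502 m
RSL: p² = d² − 2 + 2cos(α−β) − 2d(sin α + sin β) = 139.391818; p = √p² = 11.806431; φ = atan2(cos α + cos β, d − sin α − sin β) − atan2(2, p) = -0.211852 rad; t = (α − φ) mod 2π = 5.352022 rad, q = (β − φ) mod 2π = 3.011535 rad → L = 6.09·(5.352022 + 11.806431 + 3.011535) = 6.09·20.169988 = 122.835227 m
RLR: c = (6 − d² + 2cos(α−β) + 2d(sin α − sin β))/8 = -19.181127, |c| > 1 → infeasible
LRL: c = (6 − d² + 2cos(α−β) − 2d(sin α − sin β))/8 = -12.090838, |c| > 1 → infeasible
Shortest: LSL with L = 86.333699 m ≈ 86.3337 m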